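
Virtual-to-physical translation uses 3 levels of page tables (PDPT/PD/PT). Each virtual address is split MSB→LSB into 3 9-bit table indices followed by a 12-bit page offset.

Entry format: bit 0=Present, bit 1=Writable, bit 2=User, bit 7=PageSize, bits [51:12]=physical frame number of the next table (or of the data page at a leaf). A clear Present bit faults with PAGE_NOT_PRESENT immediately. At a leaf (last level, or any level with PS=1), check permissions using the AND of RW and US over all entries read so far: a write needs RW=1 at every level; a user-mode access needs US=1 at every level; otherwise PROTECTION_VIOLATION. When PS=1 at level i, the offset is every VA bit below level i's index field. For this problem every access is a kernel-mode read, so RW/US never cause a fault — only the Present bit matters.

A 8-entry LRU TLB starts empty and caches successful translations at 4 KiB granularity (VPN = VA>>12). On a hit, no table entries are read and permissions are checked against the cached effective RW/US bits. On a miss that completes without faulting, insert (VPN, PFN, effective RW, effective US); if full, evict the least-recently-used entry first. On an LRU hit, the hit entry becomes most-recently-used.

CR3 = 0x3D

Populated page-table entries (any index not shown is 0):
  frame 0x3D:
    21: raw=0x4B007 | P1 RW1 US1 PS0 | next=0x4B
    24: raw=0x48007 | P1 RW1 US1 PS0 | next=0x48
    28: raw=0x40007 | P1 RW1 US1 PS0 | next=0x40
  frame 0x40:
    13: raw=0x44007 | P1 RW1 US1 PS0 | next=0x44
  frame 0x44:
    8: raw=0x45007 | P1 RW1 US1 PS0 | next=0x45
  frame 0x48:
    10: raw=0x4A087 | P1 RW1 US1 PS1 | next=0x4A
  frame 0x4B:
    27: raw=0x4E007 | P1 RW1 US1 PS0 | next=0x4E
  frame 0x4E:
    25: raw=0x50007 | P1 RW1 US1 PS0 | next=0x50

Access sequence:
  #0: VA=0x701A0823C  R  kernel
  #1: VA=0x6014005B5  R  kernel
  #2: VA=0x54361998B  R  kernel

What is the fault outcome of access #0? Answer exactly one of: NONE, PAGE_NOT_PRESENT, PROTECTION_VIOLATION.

Walk each access:
#0 VA=0x701A0823C (r,kernel):
  L0 @0x3D[28] → 0x40007  P=1,RW=1,US=1,PS=0
  L1 @0x40[13] → 0x44007  P=1,RW=1,US=1,PS=0
  L2 @0x44[8] → 0x45007  P=1,RW=1,US=1,PS=0
  ⇒ phys 0x4523C  [3 reads]
#1 VA=0x6014005B5 (r,kernel):
  L0 @0x3D[24] → 0x48007  P=1,RW=1,US=1,PS=0
  L1 @0x48[10] → 0x4A087  P=1,RW=1,US=1,PS=1
  ⇒ phys 0x4A5B5 (huge @L1)  [2 reads]
#2 VA=0x54361998B (r,kernel):
  L0 @0x3D[21] → 0x4B007  P=1,RW=1,US=1,PS=0
  L1 @0x4B[27] → 0x4E007  P=1,RW=1,US=1,PS=0
  L2 @0x4E[25] → 0x50007  P=1,RW=1,US=1,PS=0
  ⇒ phys 0x5098B  [3 reads]

Access #0 fault: NONE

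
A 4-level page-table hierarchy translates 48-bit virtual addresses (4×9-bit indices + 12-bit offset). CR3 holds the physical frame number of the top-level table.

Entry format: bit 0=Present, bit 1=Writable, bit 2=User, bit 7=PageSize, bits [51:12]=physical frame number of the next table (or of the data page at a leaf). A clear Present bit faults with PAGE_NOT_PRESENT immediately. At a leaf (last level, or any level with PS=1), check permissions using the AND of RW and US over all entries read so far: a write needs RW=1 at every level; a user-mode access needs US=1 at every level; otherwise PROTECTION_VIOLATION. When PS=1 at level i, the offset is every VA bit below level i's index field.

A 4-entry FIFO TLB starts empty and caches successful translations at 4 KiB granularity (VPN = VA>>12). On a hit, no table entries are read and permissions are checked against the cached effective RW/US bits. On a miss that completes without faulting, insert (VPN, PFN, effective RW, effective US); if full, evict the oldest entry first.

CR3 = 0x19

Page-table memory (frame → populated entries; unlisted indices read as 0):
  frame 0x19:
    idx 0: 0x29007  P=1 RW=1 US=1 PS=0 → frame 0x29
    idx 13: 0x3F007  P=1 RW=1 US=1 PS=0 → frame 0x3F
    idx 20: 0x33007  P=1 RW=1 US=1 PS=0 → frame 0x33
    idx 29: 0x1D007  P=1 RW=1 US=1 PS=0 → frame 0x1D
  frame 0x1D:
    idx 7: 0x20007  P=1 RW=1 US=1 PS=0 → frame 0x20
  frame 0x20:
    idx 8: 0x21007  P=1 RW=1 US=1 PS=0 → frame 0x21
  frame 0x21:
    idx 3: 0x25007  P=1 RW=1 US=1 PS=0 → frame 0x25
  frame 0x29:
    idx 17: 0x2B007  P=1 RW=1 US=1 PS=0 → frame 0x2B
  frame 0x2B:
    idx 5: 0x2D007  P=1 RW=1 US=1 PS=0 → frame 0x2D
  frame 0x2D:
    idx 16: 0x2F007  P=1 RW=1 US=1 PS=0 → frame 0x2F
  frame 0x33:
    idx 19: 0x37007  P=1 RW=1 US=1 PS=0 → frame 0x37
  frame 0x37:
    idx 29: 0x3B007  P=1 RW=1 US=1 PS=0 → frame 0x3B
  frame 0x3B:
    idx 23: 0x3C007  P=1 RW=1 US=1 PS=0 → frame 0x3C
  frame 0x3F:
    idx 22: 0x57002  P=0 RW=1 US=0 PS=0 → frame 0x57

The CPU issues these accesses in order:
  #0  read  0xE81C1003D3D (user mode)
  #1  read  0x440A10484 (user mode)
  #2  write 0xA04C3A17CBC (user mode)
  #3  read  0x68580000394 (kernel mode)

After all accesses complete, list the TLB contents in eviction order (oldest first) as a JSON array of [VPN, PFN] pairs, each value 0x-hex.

Walk each access:
#0 VA=0xE81C1003D3D (r,user):
  [0] read 0x19 idx=29: raw=0x1D007 flags P=1 W=1 U=1 S=0
  [1] read 0x1D idx=7: raw=0x20007 flags P=1 W=1 U=1 S=0
  [2] read 0x20 idx=8: raw=0x21007 flags P=1 W=1 U=1 S=0
  [3] read 0x21 idx=3: raw=0x25007 flags P=1 W=1 U=1 S=0
  → PA=0x25D3D  (4 entries read)
#1 VA=0x440A10484 (r,user):
  [0] read 0x19 idx=0: raw=0x29007 flags P=1 W=1 U=1 S=0
  [1] read 0x29 idx=17: raw=0x2B007 flags P=1 W=1 U=1 S=0
  [2] read 0x2B idx=5: raw=0x2D007 flags P=1 W=1 U=1 S=0
  [3] read 0x2D idx=16: raw=0x2F007 flags P=1 W=1 U=1 S=0
  → PA=0x2F484  (4 entries read)
#2 VA=0xA04C3A17CBC (w,user):
  [0] read 0x19 idx=20: raw=0x33007 flags P=1 W=1 U=1 S=0
  [1] read 0x33 idx=19: raw=0x37007 flags P=1 W=1 U=1 S=0
  [2] read 0x37 idx=29: raw=0x3B007 flags P=1 W=1 U=1 S=0
  [3] read 0x3B idx=23: raw=0x3C007 flags P=1 W=1 U=1 S=0
  → PA=0x3CCBC  (4 entries read)
#3 VA=0x68580000394 (r,kernel):
  [0] read 0x19 idx=13: raw=0x3F007 flags P=1 W=1 U=1 S=0
  [1] read 0x3F idx=22: raw=0x57002 flags P=0 W=1 U=0 S=0
  ⇒ fault: PAGE_NOT_PRESENT  — 2 lookups

TLB: [["0xE81C1003", "0x25"], ["0x440A10", "0x2F"], ["0xA04C3A17", "0x3C"]]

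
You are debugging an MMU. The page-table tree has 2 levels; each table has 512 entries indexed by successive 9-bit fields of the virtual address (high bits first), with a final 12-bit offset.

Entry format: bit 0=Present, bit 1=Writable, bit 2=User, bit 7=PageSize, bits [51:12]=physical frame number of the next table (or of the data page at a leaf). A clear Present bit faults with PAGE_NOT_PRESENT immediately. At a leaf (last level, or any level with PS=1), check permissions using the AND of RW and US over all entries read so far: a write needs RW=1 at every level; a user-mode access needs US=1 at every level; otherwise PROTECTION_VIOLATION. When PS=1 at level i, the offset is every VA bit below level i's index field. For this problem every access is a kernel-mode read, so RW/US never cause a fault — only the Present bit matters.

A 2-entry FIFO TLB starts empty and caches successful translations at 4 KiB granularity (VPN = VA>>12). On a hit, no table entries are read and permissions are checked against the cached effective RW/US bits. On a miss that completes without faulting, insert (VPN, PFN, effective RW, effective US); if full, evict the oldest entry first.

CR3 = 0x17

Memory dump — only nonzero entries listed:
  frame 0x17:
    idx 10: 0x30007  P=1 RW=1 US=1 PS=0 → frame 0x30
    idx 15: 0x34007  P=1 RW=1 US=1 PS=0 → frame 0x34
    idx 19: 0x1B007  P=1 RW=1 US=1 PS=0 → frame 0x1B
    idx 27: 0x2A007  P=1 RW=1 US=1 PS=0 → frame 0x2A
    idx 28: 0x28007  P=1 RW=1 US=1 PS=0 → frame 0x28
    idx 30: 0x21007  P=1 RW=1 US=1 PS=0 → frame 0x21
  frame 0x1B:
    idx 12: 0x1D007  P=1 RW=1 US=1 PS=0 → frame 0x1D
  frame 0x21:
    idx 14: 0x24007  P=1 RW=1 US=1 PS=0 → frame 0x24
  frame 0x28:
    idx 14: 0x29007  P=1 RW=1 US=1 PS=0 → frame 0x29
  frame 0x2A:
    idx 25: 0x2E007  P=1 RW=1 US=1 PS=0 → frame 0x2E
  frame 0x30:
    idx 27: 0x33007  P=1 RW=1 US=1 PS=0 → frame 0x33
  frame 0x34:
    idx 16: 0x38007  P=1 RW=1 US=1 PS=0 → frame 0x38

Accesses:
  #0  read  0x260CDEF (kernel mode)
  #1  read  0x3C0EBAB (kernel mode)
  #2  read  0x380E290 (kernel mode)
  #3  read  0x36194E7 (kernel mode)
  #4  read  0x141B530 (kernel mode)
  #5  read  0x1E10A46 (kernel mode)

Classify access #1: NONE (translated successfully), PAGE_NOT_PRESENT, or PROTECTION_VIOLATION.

Walk each access:
#0 VA=0x260CDEF (r,kernel):
  L0: frame=0x17 idx=19 entry=0x1B007 [P=1 RW=1 US=1 PS=0]
  L1: frame=0x1B idx=12 entry=0x1D007 [P=1 RW=1 US=1 PS=0]
  ⇒ phys 0x1DDEF  [2 reads]
#1 VA=0x3C0EBAB (r,kernel):
  L0: frame=0x17 idx=30 entry=0x21007 [P=1 RW=1 US=1 PS=0]
  L1: frame=0x21 idx=14 entry=0x24007 [P=1 RW=1 US=1 PS=0]
  ⇒ phys 0x24BAB  [2 reads]
#2 VA=0x380E290 (r,kernel):
  L0: frame=0x17 idx=28 entry=0x28007 [P=1 RW=1 US=1 PS=0]
  L1: frame=0x28 idx=14 entry=0x29007 [P=1 RW=1 US=1 PS=0]
  ⇒ phys 0x29290  [2 reads]
#3 VA=0x36194E7 (r,kernel):
  L0: frame=0x17 idx=27 entry=0x2A007 [P=1 RW=1 US=1 PS=0]
  L1: frame=0x2A idx=25 entry=0x2E007 [P=1 RW=1 US=1 PS=0]
  ⇒ phys 0x2E4E7  [2 reads]
#4 VA=0x141B530 (r,kernel):
  L0: frame=0x17 idx=10 entry=0x30007 [P=1 RW=1 US=1 PS=0]
  L1: frame=0x30 idx=27 entry=0x33007 [P=1 RW=1 US=1 PS=0]
  ⇒ phys 0x33530  [2 reads]
#5 VA=0x1E10A46 (r,kernel):
  L0: frame=0x17 idx=15 entry=0x34007 [P=1 RW=1 US=1 PS=0]
  L1: frame=0x34 idx=16 entry=0x38007 [P=1 RW=1 US=1 PS=0]
  ⇒ phys 0x38A46  [2 reads]

Access #1 fault: NONE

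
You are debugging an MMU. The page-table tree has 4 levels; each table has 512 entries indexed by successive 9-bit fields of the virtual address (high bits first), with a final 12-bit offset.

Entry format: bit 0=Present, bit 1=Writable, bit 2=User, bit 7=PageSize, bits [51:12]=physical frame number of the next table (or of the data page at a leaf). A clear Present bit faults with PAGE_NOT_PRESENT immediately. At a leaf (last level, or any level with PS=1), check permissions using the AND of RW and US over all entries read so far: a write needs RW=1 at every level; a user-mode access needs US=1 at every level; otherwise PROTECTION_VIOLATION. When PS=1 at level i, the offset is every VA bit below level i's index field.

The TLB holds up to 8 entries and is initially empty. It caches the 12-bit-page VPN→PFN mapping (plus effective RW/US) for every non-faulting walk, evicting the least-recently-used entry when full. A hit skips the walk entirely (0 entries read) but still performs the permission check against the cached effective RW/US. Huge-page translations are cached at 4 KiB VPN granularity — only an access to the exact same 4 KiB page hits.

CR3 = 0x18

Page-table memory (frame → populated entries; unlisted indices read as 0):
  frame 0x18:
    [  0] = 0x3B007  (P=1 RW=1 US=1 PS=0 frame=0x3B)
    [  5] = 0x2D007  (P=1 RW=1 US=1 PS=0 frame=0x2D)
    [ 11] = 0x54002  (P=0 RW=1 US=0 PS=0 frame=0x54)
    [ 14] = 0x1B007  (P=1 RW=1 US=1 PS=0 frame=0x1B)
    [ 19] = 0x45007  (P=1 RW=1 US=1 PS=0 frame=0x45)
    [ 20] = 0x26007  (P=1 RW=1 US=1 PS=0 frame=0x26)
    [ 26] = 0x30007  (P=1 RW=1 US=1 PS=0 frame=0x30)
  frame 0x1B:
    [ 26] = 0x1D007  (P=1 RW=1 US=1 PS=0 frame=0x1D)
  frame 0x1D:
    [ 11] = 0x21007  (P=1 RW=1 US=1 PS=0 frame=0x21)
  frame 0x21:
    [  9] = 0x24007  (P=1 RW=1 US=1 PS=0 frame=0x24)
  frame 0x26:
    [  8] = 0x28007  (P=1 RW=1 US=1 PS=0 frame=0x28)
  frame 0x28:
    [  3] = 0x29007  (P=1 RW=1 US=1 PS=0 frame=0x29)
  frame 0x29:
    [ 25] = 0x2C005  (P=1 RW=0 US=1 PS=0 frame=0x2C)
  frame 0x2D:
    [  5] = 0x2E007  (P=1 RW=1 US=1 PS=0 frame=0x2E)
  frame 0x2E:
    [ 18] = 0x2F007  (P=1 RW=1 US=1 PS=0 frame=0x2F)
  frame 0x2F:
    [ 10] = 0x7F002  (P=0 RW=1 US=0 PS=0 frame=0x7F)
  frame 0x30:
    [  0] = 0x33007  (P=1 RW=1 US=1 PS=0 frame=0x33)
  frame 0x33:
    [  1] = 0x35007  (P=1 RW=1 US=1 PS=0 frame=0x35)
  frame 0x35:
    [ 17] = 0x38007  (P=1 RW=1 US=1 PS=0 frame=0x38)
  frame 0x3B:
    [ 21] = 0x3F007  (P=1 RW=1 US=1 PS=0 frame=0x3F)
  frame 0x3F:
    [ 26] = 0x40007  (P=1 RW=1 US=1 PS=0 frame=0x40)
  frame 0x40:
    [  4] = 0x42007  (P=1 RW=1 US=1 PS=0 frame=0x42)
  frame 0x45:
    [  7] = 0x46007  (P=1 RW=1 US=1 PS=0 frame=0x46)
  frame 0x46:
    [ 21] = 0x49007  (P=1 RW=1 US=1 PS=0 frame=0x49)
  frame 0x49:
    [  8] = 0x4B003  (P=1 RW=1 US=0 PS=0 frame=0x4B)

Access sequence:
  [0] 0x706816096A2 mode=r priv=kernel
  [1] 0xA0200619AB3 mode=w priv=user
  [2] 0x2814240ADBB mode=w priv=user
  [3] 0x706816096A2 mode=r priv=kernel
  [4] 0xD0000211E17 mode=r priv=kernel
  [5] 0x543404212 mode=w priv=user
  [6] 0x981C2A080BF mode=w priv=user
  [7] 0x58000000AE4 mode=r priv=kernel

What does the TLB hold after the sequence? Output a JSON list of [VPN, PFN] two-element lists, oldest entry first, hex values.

Trace:
#0 VA=0x706816096A2 (r,kernel):
  lvl0: tbl 0x18, slot 14 ⇒ 0x1B007 (P1/RW1/US1/PS0)
  lvl1: tbl 0x1B, slot 26 ⇒ 0x1D007 (P1/RW1/US1/PS0)
  lvl2: tbl 0x1D, slot 11 ⇒ 0x21007 (P1/RW1/US1/PS0)
  lvl3: tbl 0x21, slot 9 ⇒ 0x24007 (P1/RW1/US1/PS0)
  ✓ 0x246A2  — 4 lookups
#1 VA=0xA0200619AB3 (w,user):
  lvl0: tbl 0x18, slot 20 ⇒ 0x26007 (P1/RW1/US1/PS0)
  lvl1: tbl 0x26, slot 8 ⇒ 0x28007 (P1/RW1/US1/PS0)
  lvl2: tbl 0x28, slot 3 ⇒ 0x29007 (P1/RW1/US1/PS0)
  lvl3: tbl 0x29, slot 25 ⇒ 0x2C005 (P1/RW0/US1/PS0)
  ✗ PROTECTION_VIOLATION  [4 reads]
#2 VA=0x2814240ADBB (w,user):
  lvl0: tbl 0x18, slot 5 ⇒ 0x2D007 (P1/RW1/US1/PS0)
  lvl1: tbl 0x2D, slot 5 ⇒ 0x2E007 (P1/RW1/US1/PS0)
  lvl2: tbl 0x2E, slot 18 ⇒ 0x2F007 (P1/RW1/US1/PS0)
  lvl3: tbl 0x2F, slot 10 ⇒ 0x7F002 (P0/RW1/US0/PS0)
  ✗ PAGE_NOT_PRESENT  [4 reads]
#3 VA=0x706816096A2 (r,kernel):
  TLB hit vpn=0x70681609 → PA=0x246A2
#4 VA=0xD0000211E17 (r,kernel):
  lvl0: tbl 0x18, slot 26 ⇒ 0x30007 (P1/RW1/US1/PS0)
  lvl1: tbl 0x30, slot 0 ⇒ 0x33007 (P1/RW1/US1/PS0)
  lvl2: tbl 0x33, slot 1 ⇒ 0x35007 (P1/RW1/US1/PS0)
  lvl3: tbl 0x35, slot 17 ⇒ 0x38007 (P1/RW1/US1/PS0)
  ✓ 0x38E17  — 4 lookups
#5 VA=0x543404212 (w,user):
  lvl0: tbl 0x18, slot 0 ⇒ 0x3B007 (P1/RW1/US1/PS0)
  lvl1: tbl 0x3B, slot 21 ⇒ 0x3F007 (P1/RW1/US1/PS0)
  lvl2: tbl 0x3F, slot 26 ⇒ 0x40007 (P1/RW1/US1/PS0)
  lvl3: tbl 0x40, slot 4 ⇒ 0x42007 (P1/RW1/US1/PS0)
  ✓ 0x42212  — 4 lookups
#6 VA=0x981C2A080BF (w,user):
  lvl0: tbl 0x18, slot 19 ⇒ 0x45007 (P1/RW1/US1/PS0)
  lvl1: tbl 0x45, slot 7 ⇒ 0x46007 (P1/RW1/US1/PS0)
  lvl2: tbl 0x46, slot 21 ⇒ 0x49007 (P1/RW1/US1/PS0)
  lvl3: tbl 0x49, slot 8 ⇒ 0x4B003 (P1/RW1/US0/PS0)
  ✗ PROTECTION_VIOLATION  [4 reads]
#7 VA=0x58000000AE4 (r,kernel):
  lvl0: tbl 0x18, slot 11 ⇒ 0x54002 (P0/RW1/US0/PS0)
  ✗ PAGE_NOT_PRESENT  [1 reads]

TLB: [["0x70681609", "0x24"], ["0xD0000211", "0x38"], ["0x543404", "0x42"]]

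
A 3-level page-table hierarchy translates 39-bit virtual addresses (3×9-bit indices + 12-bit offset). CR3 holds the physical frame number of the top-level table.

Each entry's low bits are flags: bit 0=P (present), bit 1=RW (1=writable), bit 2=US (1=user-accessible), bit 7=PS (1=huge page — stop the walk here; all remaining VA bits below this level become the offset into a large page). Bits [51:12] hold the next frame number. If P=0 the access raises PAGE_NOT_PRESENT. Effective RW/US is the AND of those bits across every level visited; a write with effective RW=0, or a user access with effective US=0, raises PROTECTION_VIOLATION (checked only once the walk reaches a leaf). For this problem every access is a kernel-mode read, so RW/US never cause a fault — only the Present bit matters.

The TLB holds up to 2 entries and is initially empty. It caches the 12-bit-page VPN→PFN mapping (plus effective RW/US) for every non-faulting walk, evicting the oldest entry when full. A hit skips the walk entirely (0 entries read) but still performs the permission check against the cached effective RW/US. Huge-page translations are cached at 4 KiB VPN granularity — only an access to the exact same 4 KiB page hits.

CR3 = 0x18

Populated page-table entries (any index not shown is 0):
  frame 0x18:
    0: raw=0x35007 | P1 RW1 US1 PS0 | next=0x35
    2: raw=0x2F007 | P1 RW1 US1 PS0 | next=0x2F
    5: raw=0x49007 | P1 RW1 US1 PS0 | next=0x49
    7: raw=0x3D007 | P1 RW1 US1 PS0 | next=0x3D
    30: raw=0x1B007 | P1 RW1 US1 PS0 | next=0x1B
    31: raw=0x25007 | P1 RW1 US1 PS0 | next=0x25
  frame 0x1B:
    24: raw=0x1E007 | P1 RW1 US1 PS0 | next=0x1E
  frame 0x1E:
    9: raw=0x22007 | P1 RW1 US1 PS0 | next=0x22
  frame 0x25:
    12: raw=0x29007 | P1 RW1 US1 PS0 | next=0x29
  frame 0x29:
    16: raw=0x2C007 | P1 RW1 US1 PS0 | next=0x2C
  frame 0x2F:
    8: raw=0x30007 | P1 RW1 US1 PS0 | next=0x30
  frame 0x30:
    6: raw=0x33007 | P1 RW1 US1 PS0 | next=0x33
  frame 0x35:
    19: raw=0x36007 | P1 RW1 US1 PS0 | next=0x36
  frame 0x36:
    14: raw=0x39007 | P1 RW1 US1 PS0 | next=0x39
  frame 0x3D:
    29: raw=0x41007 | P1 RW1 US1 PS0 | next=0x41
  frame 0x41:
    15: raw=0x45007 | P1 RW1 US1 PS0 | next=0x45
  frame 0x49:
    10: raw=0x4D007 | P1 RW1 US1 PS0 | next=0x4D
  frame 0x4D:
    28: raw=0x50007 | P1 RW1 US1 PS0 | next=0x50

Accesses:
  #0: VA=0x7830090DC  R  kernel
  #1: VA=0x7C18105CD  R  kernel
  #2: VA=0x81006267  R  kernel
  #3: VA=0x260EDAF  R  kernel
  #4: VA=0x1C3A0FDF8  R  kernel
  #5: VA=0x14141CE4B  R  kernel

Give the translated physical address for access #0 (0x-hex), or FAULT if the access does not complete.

Walk each access:
#0 VA=0x7830090DC (r,kernel):
  lvl0: tbl 0x18, slot 30 ⇒ 0x1B007 (P1/RW1/US1/PS0)
  lvl1: tbl 0x1B, slot 24 ⇒ 0x1E007 (P1/RW1/US1/PS0)
  lvl2: tbl 0x1E, slot 9 ⇒ 0x22007 (P1/RW1/US1/PS0)
  → PA=0x220DC  (3 entries read)
#1 VA=0x7C18105CD (r,kernel):
  lvl0: tbl 0x18, slot 31 ⇒ 0x25007 (P1/RW1/US1/PS0)
  lvl1: tbl 0x25, slot 12 ⇒ 0x29007 (P1/RW1/US1/PS0)
  lvl2: tbl 0x29, slot 16 ⇒ 0x2C007 (P1/RW1/US1/PS0)
  → PA=0x2C5CD  (3 entries read)
#2 VA=0x81006267 (r,kernel):
  lvl0: tbl 0x18, slot 2 ⇒ 0x2F007 (P1/RW1/US1/PS0)
  lvl1: tbl 0x2F, slot 8 ⇒ 0x30007 (P1/RW1/US1/PS0)
  lvl2: tbl 0x30, slot 6 ⇒ 0x33007 (P1/RW1/US1/PS0)
  → PA=0x33267  (3 entries read)
#3 VA=0x260EDAF (r,kernel):
  lvl0: tbl 0x18, slot 0 ⇒ 0x35007 (P1/RW1/US1/PS0)
  lvl1: tbl 0x35, slot 19 ⇒ 0x36007 (P1/RW1/US1/PS0)
  lvl2: tbl 0x36, slot 14 ⇒ 0x39007 (P1/RW1/US1/PS0)
  → PA=0x39DAF  (3 entries read)
#4 VA=0x1C3A0FDF8 (r,kernel):
  lvl0: tbl 0x18, slot 7 ⇒ 0x3D007 (P1/RW1/US1/PS0)
  lvl1: tbl 0x3D, slot 29 ⇒ 0x41007 (P1/RW1/US1/PS0)
  lvl2: tbl 0x41, slot 15 ⇒ 0x45007 (P1/RW1/US1/PS0)
  → PA=0x45DF8  (3 entries read)
#5 VA=0x14141CE4B (r,kernel):
  lvl0: tbl 0x18, slot 5 ⇒ 0x49007 (P1/RW1/US1/PS0)
  lvl1: tbl 0x49, slot 10 ⇒ 0x4D007 (P1/RW1/US1/PS0)
  lvl2: tbl 0x4D, slot 28 ⇒ 0x50007 (P1/RW1/US1/PS0)
  → PA=0x50E4B  (3 entries read)

Access #0 PA: 0x220DC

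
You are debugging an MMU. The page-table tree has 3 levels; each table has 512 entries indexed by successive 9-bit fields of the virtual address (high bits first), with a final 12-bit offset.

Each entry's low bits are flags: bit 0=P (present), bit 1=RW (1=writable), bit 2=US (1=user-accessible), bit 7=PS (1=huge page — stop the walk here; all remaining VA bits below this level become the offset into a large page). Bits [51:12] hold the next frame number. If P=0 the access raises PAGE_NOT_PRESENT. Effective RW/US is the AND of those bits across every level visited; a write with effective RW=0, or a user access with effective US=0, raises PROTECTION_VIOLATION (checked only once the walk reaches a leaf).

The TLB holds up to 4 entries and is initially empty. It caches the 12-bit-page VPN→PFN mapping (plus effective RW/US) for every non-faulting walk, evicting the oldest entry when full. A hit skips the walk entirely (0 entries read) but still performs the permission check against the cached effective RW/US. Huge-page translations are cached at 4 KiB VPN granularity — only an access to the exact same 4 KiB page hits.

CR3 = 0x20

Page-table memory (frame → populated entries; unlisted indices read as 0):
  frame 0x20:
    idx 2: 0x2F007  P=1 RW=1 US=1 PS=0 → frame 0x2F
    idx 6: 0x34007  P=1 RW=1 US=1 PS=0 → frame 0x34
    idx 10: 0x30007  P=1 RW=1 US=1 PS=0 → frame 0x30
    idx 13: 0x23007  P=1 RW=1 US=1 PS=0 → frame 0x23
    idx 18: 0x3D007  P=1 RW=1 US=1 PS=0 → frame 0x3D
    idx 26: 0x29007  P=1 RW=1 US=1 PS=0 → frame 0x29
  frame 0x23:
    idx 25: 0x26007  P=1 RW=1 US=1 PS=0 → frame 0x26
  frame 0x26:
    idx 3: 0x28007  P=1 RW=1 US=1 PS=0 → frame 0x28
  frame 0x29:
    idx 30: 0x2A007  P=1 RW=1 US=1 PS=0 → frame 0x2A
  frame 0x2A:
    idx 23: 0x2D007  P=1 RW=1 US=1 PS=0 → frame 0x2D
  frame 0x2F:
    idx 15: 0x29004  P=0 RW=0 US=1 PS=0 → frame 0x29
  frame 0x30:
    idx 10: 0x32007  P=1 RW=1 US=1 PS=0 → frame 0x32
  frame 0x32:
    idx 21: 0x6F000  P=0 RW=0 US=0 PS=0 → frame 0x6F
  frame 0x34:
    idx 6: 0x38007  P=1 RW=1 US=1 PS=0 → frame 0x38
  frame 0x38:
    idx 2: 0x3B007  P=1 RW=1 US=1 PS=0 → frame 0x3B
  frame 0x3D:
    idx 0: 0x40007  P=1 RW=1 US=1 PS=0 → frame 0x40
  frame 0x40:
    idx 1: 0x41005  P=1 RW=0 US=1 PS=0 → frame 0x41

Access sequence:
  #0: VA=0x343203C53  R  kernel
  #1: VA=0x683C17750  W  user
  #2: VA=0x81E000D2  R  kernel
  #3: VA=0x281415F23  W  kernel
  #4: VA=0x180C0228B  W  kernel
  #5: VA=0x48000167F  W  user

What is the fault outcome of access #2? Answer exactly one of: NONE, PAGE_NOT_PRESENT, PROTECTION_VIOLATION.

Walk each access:
#0 VA=0x343203C53 (r,kernel):
  L0 @0x20[13] → 0x23007  P=1,RW=1,US=1,PS=0
  L1 @0x23[25] → 0x26007  P=1,RW=1,US=1,PS=0
  L2 @0x26[3] → 0x28007  P=1,RW=1,US=1,PS=0
  ✓ 0x28C53  — 3 lookups
#1 VA=0x683C17750 (w,user):
  L0 @0x20[26] → 0x29007  P=1,RW=1,US=1,PS=0
  L1 @0x29[30] → 0x2A007  P=1,RW=1,US=1,PS=0
  L2 @0x2A[23] → 0x2D007  P=1,RW=1,US=1,PS=0
  ✓ 0x2D750  — 3 lookups
#2 VA=0x81E000D2 (r,kernel):
  L0 @0x20[2] → 0x2F007  P=1,RW=1,US=1,PS=0
  L1 @0x2F[15] → 0x29004  P=0,RW=0,US=1,PS=0
  ✗ PAGE_NOT_PRESENT  [2 reads]
#3 VA=0x281415F23 (w,kernel):
  L0 @0x20[10] → 0x30007  P=1,RW=1,US=1,PS=0
  L1 @0x30[10] → 0x32007  P=1,RW=1,US=1,PS=0
  L2 @0x32[21] → 0x6F000  P=0,RW=0,US=0,PS=0
  ✗ PAGE_NOT_PRESENT  [3 reads]
#4 VA=0x180C0228B (w,kernel):
  L0 @0x20[6] → 0x34007  P=1,RW=1,US=1,PS=0
  L1 @0x34[6] → 0x38007  P=1,RW=1,US=1,PS=0
  L2 @0x38[2] → 0x3B007  P=1,RW=1,US=1,PS=0
  ✓ 0x3B28B  — 3 lookups
#5 VA=0x48000167F (w,user):
  L0 @0x20[18] → 0x3D007  P=1,RW=1,US=1,PS=0
  L1 @0x3D[0] → 0x40007  P=1,RW=1,US=1,PS=0
  L2 @0x40[1] → 0x41005  P=1,RW=0,US=1,PS=0
  ✗ PROTECTION_VIOLATION  [3 reads]

Access #2 fault: PAGE_NOT_PRESENT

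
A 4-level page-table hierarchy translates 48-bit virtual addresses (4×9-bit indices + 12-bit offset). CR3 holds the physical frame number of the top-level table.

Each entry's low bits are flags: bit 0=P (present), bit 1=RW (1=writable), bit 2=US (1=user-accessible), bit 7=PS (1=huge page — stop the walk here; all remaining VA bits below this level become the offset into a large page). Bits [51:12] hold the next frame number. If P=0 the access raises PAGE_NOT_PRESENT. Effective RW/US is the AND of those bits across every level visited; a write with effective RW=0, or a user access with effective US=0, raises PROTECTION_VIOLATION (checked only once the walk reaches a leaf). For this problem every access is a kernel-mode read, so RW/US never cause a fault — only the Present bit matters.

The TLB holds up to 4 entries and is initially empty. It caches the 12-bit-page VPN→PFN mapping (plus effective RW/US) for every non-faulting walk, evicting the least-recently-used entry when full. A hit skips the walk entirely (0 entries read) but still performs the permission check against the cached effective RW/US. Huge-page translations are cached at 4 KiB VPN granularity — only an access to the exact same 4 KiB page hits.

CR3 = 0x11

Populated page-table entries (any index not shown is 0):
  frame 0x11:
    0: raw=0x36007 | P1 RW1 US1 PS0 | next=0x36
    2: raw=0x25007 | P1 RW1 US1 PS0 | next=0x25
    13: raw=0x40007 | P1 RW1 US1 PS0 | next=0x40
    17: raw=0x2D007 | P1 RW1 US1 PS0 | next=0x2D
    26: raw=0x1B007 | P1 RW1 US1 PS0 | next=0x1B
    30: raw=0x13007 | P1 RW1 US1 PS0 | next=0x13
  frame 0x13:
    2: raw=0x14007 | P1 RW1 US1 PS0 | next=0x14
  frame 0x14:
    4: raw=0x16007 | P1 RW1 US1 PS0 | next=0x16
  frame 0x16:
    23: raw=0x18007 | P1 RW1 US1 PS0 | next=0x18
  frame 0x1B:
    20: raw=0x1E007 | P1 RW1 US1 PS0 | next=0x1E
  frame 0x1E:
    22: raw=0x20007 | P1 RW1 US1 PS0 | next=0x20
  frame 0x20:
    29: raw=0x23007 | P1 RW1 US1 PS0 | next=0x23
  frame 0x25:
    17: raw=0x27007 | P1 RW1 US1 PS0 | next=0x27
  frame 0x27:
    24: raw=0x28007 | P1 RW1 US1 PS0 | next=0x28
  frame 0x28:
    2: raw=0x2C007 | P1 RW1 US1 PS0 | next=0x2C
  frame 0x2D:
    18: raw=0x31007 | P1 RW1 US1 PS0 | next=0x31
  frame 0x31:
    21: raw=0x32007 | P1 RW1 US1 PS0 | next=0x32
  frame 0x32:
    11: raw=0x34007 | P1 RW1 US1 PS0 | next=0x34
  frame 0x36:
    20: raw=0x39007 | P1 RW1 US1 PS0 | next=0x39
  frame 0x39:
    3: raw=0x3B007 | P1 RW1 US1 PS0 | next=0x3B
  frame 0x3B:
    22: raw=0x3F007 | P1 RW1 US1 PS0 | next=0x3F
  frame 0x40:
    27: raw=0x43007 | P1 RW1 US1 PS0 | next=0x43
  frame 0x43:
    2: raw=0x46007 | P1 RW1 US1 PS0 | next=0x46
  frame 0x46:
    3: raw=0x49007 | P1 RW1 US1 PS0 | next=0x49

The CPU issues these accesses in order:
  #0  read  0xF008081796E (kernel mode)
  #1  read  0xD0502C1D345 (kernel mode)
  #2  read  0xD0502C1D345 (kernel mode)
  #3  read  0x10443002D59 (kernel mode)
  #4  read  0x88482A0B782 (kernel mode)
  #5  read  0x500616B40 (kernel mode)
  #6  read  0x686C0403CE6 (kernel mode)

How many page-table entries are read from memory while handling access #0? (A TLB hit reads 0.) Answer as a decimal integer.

Walk each access:
#0 VA=0xF008081796E (r,kernel):
  [0] read 0x11 idx=30: raw=0x13007 flags P=1 W=1 U=1 S=0
  [1] read 0x13 idx=2: raw=0x14007 flags P=1 W=1 U=1 S=0
  [2] read 0x14 idx=4: raw=0x16007 flags P=1 W=1 U=1 S=0
  [3] read 0x16 idx=23: raw=0x18007 flags P=1 W=1 U=1 S=0
  → PA=0x1896E  (4 entries read)
#1 VA=0xD0502C1D345 (r,kernel):
  [0] read 0x11 idx=26: raw=0x1B007 flags P=1 W=1 U=1 S=0
  [1] read 0x1B idx=20: raw=0x1E007 flags P=1 W=1 U=1 S=0
  [2] read 0x1E idx=22: raw=0x20007 flags P=1 W=1 U=1 S=0
  [3] read 0x20 idx=29: raw=0x23007 flags P=1 W=1 U=1 S=0
  → PA=0x23345  (4 entries read)
#2 VA=0xD0502C1D345 (r,kernel):
  TLB hit vpn=0xD0502C1D → PA=0x23345
#3 VA=0x10443002D59 (r,kernel):
  [0] read 0x11 idx=2: raw=0x25007 flags P=1 W=1 U=1 S=0
  [1] read 0x25 idx=17: raw=0x27007 flags P=1 W=1 U=1 S=0
  [2] read 0x27 idx=24: raw=0x28007 flags P=1 W=1 U=1 S=0
  [3] read 0x28 idx=2: raw=0x2C007 flags P=1 W=1 U=1 S=0
  → PA=0x2CD59  (4 entries read)
#4 VA=0x88482A0B782 (r,kernel):
  [0] read 0x11 idx=17: raw=0x2D007 flags P=1 W=1 U=1 S=0
  [1] read 0x2D idx=18: raw=0x31007 flags P=1 W=1 U=1 S=0
  [2] read 0x31 idx=21: raw=0x32007 flags P=1 W=1 U=1 S=0
  [3] read 0x32 idx=11: raw=0x34007 flags P=1 W=1 U=1 S=0
  → PA=0x34782  (4 entries read)
#5 VA=0x500616B40 (r,kernel):
  [0] read 0x11 idx=0: raw=0x36007 flags P=1 W=1 U=1 S=0
  [1] read 0x36 idx=20: raw=0x39007 flags P=1 W=1 U=1 S=0
  [2] read 0x39 idx=3: raw=0x3B007 flags P=1 W=1 U=1 S=0
  [3] read 0x3B idx=22: raw=0x3F007 flags P=1 W=1 U=1 S=0
  → PA=0x3FB40  (4 entries read)
#6 VA=0x686C0403CE6 (r,kernel):
  [0] read 0x11 idx=13: raw=0x40007 flags P=1 W=1 U=1 S=0
  [1] read 0x40 idx=27: raw=0x43007 flags P=1 W=1 U=1 S=0
  [2] read 0x43 idx=2: raw=0x46007 flags P=1 W=1 U=1 S=0
  [3] read 0x46 idx=3: raw=0x49007 flags P=1 W=1 U=1 S=0
  → PA=0x49CE6  (4 entries read)

Entries read for #0: 4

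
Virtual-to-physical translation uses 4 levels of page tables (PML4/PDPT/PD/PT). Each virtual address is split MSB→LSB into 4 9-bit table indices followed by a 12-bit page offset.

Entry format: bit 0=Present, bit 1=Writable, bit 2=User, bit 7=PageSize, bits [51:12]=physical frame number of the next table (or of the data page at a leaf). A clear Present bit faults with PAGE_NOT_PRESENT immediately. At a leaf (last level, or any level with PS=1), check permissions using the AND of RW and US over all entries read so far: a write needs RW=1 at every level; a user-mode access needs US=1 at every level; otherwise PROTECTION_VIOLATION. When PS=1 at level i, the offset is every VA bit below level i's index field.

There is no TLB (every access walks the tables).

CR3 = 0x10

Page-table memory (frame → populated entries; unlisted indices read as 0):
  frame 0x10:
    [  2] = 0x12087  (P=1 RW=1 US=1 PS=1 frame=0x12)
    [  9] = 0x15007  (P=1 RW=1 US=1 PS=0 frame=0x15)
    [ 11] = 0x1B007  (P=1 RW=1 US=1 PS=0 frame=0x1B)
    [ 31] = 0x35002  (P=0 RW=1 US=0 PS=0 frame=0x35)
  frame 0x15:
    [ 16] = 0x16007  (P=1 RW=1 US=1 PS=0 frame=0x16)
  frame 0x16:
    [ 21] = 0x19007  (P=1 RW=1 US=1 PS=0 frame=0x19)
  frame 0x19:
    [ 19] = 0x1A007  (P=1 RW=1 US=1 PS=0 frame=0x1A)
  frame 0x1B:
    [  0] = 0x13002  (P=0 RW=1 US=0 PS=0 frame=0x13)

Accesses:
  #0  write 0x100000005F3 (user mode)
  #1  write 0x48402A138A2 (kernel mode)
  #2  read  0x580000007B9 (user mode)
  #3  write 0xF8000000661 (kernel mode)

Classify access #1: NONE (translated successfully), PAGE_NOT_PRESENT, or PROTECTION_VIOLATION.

Per-access translation:
#0 VA=0x100000005F3 (w,user):
  L0: frame=0x10 idx=2 entry=0x12087 [P=1 RW=1 US=1 PS=1]
  → PA=0x125F3 (huge @L0)  (1 entries read)
#1 VA=0x48402A138A2 (w,kernel):
  L0: frame=0x10 idx=9 entry=0x15007 [P=1 RW=1 US=1 PS=0]
  L1: frame=0x15 idx=16 entry=0x16007 [P=1 RW=1 US=1 PS=0]
  L2: frame=0x16 idx=21 entry=0x19007 [P=1 RW=1 US=1 PS=0]
  L3: frame=0x19 idx=19 entry=0x1A007 [P=1 RW=1 US=1 PS=0]
  → PA=0x1A8A2  (4 entries read)
#2 VA=0x580000007B9 (r,user):
  L0: frame=0x10 idx=11 entry=0x1B007 [P=1 RW=1 US=1 PS=0]
  L1: frame=0x1B idx=0 entry=0x13002 [P=0 RW=1 US=0 PS=0]
  ✗ PAGE_NOT_PRESENT  [2 reads]
#3 VA=0xF8000000661 (w,kernel):
  L0: frame=0x10 idx=31 entry=0x35002 [P=0 RW=1 US=0 PS=0]
  ✗ PAGE_NOT_PRESENT  [1 reads]

Access #1 fault: NONE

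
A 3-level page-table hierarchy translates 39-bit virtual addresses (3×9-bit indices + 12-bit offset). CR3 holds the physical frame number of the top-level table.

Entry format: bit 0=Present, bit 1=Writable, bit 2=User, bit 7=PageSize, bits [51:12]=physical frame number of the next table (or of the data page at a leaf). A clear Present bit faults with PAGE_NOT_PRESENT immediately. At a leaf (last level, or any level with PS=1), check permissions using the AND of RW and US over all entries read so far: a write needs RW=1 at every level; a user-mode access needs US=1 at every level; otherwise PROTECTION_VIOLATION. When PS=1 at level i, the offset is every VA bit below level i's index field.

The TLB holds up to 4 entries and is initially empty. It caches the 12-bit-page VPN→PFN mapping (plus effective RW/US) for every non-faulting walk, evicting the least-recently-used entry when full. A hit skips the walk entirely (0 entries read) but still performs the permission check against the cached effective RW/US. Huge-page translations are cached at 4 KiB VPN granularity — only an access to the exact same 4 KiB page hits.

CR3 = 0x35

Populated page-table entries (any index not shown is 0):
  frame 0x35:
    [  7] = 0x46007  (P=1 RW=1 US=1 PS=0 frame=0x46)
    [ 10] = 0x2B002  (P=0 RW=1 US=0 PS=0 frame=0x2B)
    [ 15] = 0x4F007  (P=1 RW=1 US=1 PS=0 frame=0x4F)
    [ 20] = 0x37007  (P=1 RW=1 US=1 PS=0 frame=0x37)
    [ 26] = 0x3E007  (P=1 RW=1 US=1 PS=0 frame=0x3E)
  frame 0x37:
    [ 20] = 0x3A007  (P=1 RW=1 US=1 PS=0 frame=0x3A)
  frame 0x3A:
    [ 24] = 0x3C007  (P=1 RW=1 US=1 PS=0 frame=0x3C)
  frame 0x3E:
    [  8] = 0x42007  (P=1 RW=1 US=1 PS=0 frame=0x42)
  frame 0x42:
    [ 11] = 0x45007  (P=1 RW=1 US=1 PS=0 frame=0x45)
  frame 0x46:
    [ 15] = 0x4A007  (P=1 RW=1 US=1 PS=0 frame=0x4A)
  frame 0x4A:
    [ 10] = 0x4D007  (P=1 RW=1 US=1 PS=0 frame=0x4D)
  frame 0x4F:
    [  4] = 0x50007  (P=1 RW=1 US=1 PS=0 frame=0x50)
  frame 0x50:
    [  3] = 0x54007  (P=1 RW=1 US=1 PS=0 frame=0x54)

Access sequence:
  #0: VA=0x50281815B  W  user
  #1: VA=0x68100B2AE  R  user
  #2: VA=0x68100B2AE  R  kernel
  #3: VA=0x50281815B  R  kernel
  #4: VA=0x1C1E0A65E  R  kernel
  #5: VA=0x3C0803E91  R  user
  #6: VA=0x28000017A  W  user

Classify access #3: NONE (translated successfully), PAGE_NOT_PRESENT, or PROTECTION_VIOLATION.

Walk each access:
#0 VA=0x50281815B (w,user):
  L0: frame=0x35 idx=20 entry=0x37007 [P=1 RW=1 US=1 PS=0]
  L1: frame=0x37 idx=20 entry=0x3A007 [P=1 RW=1 US=1 PS=0]
  L2: frame=0x3A idx=24 entry=0x3C007 [P=1 RW=1 US=1 PS=0]
  ⇒ phys 0x3C15B  [3 reads]
#1 VA=0x68100B2AE (r,user):
  L0: frame=0x35 idx=26 entry=0x3E007 [P=1 RW=1 US=1 PS=0]
  L1: frame=0x3E idx=8 entry=0x42007 [P=1 RW=1 US=1 PS=0]
  L2: frame=0x42 idx=11 entry=0x45007 [P=1 RW=1 US=1 PS=0]
  ⇒ phys 0x452AE  [3 reads]
#2 VA=0x68100B2AE (r,kernel):
  TLB hit vpn=0x68100B → PA=0x452AE
#3 VA=0x50281815B (r,kernel):
  TLB hit vpn=0x502818 → PA=0x3C15B
#4 VA=0x1C1E0A65E (r,kernel):
  L0: frame=0x35 idx=7 entry=0x46007 [P=1 RW=1 US=1 PS=0]
  L1: frame=0x46 idx=15 entry=0x4A007 [P=1 RW=1 US=1 PS=0]
  L2: frame=0x4A idx=10 entry=0x4D007 [P=1 RW=1 US=1 PS=0]
  ⇒ phys 0x4D65E  [3 reads]
#5 VA=0x3C0803E91 (r,user):
  L0: frame=0x35 idx=15 entry=0x4F007 [P=1 RW=1 US=1 PS=0]
  L1: frame=0x4F idx=4 entry=0x50007 [P=1 RW=1 US=1 PS=0]
  L2: frame=0x50 idx=3 entry=0x54007 [P=1 RW=1 US=1 PS=0]
  ⇒ phys 0x54E91  [3 reads]
#6 VA=0x28000017A (w,user):
  L0: frame=0x35 idx=10 entry=0x2B002 [P=0 RW=1 US=0 PS=0]
  ⇒ fault: PAGE_NOT_PRESENT  — 1 lookups

Access #3 fault: NONE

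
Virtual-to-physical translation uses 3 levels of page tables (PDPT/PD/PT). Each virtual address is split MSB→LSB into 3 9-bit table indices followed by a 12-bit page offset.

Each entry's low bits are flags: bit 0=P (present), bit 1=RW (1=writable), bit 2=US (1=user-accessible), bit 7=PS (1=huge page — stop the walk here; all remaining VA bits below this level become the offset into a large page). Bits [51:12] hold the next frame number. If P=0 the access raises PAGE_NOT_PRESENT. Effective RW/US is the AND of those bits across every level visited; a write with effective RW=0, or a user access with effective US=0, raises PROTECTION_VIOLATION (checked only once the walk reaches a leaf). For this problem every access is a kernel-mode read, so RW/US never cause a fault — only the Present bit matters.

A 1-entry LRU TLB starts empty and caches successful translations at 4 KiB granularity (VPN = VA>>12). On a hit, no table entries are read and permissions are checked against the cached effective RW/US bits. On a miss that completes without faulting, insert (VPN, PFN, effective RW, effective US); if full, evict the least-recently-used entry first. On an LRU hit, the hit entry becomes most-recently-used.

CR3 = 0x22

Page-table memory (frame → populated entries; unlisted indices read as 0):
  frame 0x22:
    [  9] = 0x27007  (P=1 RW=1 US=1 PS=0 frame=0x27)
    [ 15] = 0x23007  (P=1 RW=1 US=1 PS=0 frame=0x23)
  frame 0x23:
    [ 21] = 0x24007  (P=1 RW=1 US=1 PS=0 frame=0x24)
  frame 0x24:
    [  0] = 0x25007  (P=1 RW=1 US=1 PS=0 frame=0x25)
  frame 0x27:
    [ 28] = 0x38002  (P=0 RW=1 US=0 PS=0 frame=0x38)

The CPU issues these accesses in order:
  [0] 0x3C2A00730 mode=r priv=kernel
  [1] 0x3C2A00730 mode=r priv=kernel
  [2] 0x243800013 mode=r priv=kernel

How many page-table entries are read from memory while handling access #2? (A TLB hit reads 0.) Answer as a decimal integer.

Per-access translation:
#0 VA=0x3C2A00730 (r,kernel):
  [0] read 0x22 idx=15: raw=0x23007 flags P=1 W=1 U=1 S=0
  [1] read 0x23 idx=21: raw=0x24007 flags P=1 W=1 U=1 S=0
  [2] read 0x24 idx=0: raw=0x25007 flags P=1 W=1 U=1 S=0
  → PA=0x25730  (3 entries read)
#1 VA=0x3C2A00730 (r,kernel):
  TLB hit vpn=0x3C2A00 → PA=0x25730
#2 VA=0x243800013 (r,kernel):
  [0] read 0x22 idx=9: raw=0x27007 flags P=1 W=1 U=1 S=0
  [1] read 0x27 idx=28: raw=0x38002 flags P=0 W=1 U=0 S=0
  ⇒ fault: PAGE_NOT_PRESENT  — 2 lookups

Entries read for #2: 2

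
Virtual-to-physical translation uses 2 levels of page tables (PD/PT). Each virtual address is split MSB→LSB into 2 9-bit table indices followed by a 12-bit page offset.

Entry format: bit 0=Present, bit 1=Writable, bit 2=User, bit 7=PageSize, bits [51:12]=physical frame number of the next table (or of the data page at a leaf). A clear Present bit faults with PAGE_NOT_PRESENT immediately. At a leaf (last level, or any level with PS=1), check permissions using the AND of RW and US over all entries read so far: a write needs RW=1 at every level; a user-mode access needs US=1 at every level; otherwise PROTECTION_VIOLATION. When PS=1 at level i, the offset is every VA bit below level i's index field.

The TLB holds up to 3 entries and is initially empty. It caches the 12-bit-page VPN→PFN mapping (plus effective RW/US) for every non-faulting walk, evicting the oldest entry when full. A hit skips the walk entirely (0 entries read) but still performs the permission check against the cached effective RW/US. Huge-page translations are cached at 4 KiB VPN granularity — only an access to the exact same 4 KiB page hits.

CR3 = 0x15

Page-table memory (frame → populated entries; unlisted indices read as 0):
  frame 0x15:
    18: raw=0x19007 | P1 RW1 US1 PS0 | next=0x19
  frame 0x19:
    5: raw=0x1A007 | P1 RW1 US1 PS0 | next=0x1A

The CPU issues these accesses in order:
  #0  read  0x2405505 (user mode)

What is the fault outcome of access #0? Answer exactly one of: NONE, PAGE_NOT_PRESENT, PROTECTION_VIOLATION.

Trace:
#0 VA=0x2405505 (r,user):
  [0] read 0x15 idx=18: raw=0x19007 flags P=1 W=1 U=1 S=0
  [1] read 0x19 idx=5: raw=0x1A007 flags P=1 W=1 U=1 S=0
  ⇒ phys 0x1A505  [2 reads]

Access #0 fault: NONE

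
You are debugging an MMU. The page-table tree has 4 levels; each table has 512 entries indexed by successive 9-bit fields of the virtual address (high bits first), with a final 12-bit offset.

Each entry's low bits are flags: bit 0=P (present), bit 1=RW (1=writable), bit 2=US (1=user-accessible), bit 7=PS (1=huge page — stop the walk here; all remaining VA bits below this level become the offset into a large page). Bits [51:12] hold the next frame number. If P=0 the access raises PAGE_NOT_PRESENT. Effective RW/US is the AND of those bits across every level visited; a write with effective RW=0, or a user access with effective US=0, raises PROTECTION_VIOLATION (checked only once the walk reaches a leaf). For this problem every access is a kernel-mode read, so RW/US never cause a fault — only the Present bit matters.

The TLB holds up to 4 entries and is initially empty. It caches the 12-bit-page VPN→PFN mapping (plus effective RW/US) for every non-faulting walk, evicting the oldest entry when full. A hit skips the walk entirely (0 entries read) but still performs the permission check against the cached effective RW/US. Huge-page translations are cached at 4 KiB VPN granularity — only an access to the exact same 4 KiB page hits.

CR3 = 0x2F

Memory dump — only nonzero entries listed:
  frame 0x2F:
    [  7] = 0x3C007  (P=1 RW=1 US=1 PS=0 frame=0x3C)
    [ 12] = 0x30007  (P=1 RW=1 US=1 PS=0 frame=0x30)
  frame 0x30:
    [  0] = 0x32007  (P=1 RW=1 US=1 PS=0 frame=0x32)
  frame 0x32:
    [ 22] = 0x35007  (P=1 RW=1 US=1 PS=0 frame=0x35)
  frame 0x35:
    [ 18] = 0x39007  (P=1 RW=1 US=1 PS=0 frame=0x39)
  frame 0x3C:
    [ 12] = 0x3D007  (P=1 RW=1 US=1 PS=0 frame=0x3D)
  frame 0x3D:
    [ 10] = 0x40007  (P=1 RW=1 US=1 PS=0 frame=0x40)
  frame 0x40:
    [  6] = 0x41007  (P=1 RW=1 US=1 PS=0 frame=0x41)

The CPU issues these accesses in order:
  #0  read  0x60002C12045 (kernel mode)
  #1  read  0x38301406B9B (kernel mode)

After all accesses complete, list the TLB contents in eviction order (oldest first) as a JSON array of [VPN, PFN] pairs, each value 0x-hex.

Per-access translation:
#0 VA=0x60002C12045 (r,kernel):
  L0 @0x2F[12] → 0x30007  P=1,RW=1,US=1,PS=0
  L1 @0x30[0] → 0x32007  P=1,RW=1,US=1,PS=0
  L2 @0x32[22] → 0x35007  P=1,RW=1,US=1,PS=0
  L3 @0x35[18] → 0x39007  P=1,RW=1,US=1,PS=0
  ✓ 0x39045  — 4 lookups
#1 VA=0x38301406B9B (r,kernel):
  L0 @0x2F[7] → 0x3C007  P=1,RW=1,US=1,PS=0
  L1 @0x3C[12] → 0x3D007  P=1,RW=1,US=1,PS=0
  L2 @0x3D[10] → 0x40007  P=1,RW=1,US=1,PS=0
  L3 @0x40[6] → 0x41007  P=1,RW=1,US=1,PS=0
  ✓ 0x41B9B  — 4 lookups

TLB: [["0x60002C12", "0x39"], ["0x38301406", "0x41"]]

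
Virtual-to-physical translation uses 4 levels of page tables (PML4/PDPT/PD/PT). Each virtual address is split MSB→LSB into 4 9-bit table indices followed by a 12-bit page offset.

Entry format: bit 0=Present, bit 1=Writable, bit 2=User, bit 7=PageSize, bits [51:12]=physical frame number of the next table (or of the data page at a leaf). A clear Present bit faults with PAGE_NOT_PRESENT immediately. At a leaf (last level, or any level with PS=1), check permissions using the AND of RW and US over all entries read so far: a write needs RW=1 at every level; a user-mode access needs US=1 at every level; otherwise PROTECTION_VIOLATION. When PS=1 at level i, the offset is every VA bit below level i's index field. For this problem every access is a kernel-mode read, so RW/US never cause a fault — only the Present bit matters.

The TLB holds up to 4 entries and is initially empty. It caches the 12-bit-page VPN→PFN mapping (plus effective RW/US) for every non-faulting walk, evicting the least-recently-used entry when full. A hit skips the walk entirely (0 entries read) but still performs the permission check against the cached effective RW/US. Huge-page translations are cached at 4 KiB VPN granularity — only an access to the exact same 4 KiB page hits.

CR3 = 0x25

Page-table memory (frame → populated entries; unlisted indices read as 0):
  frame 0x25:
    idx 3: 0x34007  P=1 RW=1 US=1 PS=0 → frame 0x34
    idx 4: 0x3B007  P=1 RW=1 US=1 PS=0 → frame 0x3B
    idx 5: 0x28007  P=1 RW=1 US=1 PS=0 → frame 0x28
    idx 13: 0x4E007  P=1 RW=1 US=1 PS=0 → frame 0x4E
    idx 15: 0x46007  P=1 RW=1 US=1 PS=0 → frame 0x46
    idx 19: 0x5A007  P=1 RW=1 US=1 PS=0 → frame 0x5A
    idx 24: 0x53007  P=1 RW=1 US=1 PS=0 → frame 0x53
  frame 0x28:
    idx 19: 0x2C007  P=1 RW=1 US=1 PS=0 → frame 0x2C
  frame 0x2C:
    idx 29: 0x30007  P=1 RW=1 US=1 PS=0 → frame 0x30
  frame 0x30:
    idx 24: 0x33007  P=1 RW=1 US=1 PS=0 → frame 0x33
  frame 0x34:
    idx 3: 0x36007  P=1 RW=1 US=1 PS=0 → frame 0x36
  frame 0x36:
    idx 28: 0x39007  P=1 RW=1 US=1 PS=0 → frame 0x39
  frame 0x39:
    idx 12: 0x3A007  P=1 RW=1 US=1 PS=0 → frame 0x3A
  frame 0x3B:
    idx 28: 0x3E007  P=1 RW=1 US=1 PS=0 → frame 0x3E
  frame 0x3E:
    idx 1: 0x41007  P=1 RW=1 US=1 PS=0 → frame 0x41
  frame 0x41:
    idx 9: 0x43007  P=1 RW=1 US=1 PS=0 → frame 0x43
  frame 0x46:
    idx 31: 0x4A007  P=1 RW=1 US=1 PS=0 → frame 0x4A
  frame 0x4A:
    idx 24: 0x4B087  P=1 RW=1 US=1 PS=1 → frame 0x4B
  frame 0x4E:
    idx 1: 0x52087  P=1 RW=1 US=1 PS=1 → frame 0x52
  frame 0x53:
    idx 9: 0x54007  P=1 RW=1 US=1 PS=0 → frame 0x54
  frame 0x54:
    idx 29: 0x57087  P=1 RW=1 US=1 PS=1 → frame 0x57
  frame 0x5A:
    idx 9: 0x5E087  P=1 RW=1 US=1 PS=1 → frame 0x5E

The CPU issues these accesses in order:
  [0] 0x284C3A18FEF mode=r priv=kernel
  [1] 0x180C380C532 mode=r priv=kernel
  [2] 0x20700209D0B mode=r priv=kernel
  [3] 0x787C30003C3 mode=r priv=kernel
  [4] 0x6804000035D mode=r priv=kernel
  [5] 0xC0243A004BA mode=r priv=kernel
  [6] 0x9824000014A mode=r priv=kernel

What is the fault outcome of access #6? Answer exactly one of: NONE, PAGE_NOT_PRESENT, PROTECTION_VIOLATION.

Walk each access:
#0 VA=0x284C3A18FEF (r,kernel):
  [0] read 0x25 idx=5: raw=0x28007 flags P=1 W=1 U=1 S=0
  [1] read 0x28 idx=19: raw=0x2C007 flags P=1 W=1 U=1 S=0
  [2] read 0x2C idx=29: raw=0x30007 flags P=1 W=1 U=1 S=0
  [3] read 0x30 idx=24: raw=0x33007 flags P=1 W=1 U=1 S=0
  → PA=0x33FEF  (4 entries read)
#1 VA=0x180C380C532 (r,kernel):
  [0] read 0x25 idx=3: raw=0x34007 flags P=1 W=1 U=1 S=0
  [1] read 0x34 idx=3: raw=0x36007 flags P=1 W=1 U=1 S=0
  [2] read 0x36 idx=28: raw=0x39007 flags P=1 W=1 U=1 S=0
  [3] read 0x39 idx=12: raw=0x3A007 flags P=1 W=1 U=1 S=0
  → PA=0x3A532  (4 entries read)
#2 VA=0x20700209D0B (r,kernel):
  [0] read 0x25 idx=4: raw=0x3B007 flags P=1 W=1 U=1 S=0
  [1] read 0x3B idx=28: raw=0x3E007 flags P=1 W=1 U=1 S=0
  [2] read 0x3E idx=1: raw=0x41007 flags P=1 W=1 U=1 S=0
  [3] read 0x41 idx=9: raw=0x43007 flags P=1 W=1 U=1 S=0
  → PA=0x43D0B  (4 entries read)
#3 VA=0x787C30003C3 (r,kernel):
  [0] read 0x25 idx=15: raw=0x46007 flags P=1 W=1 U=1 S=0
  [1] read 0x46 idx=31: raw=0x4A007 flags P=1 W=1 U=1 S=0
  [2] read 0x4A idx=24: raw=0x4B087 flags P=1 W=1 U=1 S=1
  → PA=0x4B3C3 (huge @L2)  (3 entries read)
#4 VA=0x6804000035D (r,kernel):
  [0] read 0x25 idx=13: raw=0x4E007 flags P=1 W=1 U=1 S=0
  [1] read 0x4E idx=1: raw=0x52087 flags P=1 W=1 U=1 S=1
  → PA=0x5235D (huge @L1)  (2 entries read)
#5 VA=0xC0243A004BA (r,kernel):
  [0] read 0x25 idx=24: raw=0x53007 flags P=1 W=1 U=1 S=0
  [1] read 0x53 idx=9: raw=0x54007 flags P=1 W=1 U=1 S=0
  [2] read 0x54 idx=29: raw=0x57087 flags P=1 W=1 U=1 S=1
  → PA=0x574BA (huge @L2)  (3 entries read)
#6 VA=0x9824000014A (r,kernel):
  [0] read 0x25 idx=19: raw=0x5A007 flags P=1 W=1 U=1 S=0
  [1] read 0x5A idx=9: raw=0x5E087 flags P=1 W=1 U=1 S=1
  → PA=0x5E14A (huge @L1)  (2 entries read)

Access #6 fault: NONE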